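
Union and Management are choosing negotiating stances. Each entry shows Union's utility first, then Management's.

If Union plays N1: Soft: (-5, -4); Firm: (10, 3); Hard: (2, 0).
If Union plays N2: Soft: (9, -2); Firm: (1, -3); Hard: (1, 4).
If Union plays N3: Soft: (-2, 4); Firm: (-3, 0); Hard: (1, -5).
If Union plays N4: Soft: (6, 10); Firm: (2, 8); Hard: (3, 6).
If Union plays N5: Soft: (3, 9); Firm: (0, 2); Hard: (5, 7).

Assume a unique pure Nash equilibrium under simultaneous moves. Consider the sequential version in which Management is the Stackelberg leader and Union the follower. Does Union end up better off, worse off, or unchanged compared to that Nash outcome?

worse off

Solve by backward induction (Management leads).
- Soft: BR = N2, leader payoff -2.
- Firm: BR = N1, leader payoff 3.
- Hard: BR = N5, leader payoff 7.
Among -2, 3, 7, the best is 7 at Hard. Subgame-perfect outcome: (N5, Hard) with payoffs (5, 7).
Under simultaneous play:
Union's best replies: Soft→N2; Firm→N1; Hard→N5.
Management's best replies: N1→Firm; N2→Hard; N3→Soft; N4→Soft; N5→Soft.
Only (N1, Firm) has each player best-responding; Nash payoffs (10, 3).
Union earns 5 sequentially versus 10 at the Nash outcome: worse off.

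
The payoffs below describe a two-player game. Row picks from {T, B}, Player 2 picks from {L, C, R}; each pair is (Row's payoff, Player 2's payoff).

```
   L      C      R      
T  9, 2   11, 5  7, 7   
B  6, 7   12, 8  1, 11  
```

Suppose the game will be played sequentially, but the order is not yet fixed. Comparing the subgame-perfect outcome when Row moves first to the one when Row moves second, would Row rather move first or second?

second

If Row leads: Player 2's best replies are T→R, B→R; Row's induced payoffs 7, 1; outcome (T, R), payoffs (7, 7).
If Player 2 leads: Row's best replies are L→T, C→B, R→T; Player 2's induced payoffs 2, 8, 7; outcome (B, C), payoffs (12, 8).
Row gets 7 moving first and 12 moving second, so Row prefers to move second.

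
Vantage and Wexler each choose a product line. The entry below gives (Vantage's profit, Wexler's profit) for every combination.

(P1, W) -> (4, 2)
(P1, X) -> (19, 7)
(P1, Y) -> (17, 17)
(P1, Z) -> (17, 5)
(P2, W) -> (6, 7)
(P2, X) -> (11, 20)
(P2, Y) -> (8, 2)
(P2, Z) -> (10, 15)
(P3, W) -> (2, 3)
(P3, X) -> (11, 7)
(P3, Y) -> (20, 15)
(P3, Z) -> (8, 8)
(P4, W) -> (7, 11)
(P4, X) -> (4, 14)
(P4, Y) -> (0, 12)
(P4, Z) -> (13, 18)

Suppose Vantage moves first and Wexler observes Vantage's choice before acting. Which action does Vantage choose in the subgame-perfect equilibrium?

P3

Work backward from Wexler's decision.
- P1: Wexler compares 2, 7, 17, 5 and picks Y; Vantage would get 17.
- P2: Wexler compares 7, 20, 2, 15 and picks X; Vantage would get 11.
- P3: Wexler compares 3, 7, 15, 8 and picks Y; Vantage would get 20.
- P4: Wexler compares 11, 14, 12, 18 and picks Z; Vantage would get 13.
Maximizing over 17, 11, 20, 13, Vantage chooses P3. Subgame-perfect outcome: (P3, Y) with payoffs (20, 15).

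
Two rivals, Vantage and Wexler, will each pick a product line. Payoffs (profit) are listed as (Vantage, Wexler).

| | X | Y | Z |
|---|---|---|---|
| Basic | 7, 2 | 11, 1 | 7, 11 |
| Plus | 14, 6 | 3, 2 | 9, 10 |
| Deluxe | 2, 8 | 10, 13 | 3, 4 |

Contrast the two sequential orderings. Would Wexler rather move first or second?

If Vantage leads: Wexler's best replies are Basic→Z, Plus→Z, Deluxe→Y; Vantage's induced payoffs 7, 9, 10; outcome (Deluxe, Y), payoffs (10, 13).
If Wexler leads: Vantage's best replies are X→Plus, Y→Basic, Z→Plus; Wexler's induced payoffs 6, 1, 10; outcome (Plus, Z), payoffs (9, 10).
Wexler gets 10 moving first and 13 moving second, so Wexler prefers to move second.

second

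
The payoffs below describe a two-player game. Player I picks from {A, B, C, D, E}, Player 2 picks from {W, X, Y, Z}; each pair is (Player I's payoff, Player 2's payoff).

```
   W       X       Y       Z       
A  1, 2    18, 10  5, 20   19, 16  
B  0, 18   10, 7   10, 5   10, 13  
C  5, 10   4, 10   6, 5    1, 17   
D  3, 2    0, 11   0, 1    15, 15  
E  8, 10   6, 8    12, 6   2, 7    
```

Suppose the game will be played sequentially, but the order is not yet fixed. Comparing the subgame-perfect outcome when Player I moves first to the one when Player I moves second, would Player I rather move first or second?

second

If Player I leads: Player 2's best replies are A→Y, B→W, C→Z, D→Z, E→W; Player I's induced payoffs 5, 0, 1, 15, 8; outcome (D, Z), payoffs (15, 15).
If Player 2 leads: Player I's best replies are W→E, X→A, Y→E, Z→A; Player 2's induced payoffs 10, 10, 6, 16; outcome (A, Z), payoffs (19, 16).
Player I gets 15 moving first and 19 moving second, so Player I prefers to move second.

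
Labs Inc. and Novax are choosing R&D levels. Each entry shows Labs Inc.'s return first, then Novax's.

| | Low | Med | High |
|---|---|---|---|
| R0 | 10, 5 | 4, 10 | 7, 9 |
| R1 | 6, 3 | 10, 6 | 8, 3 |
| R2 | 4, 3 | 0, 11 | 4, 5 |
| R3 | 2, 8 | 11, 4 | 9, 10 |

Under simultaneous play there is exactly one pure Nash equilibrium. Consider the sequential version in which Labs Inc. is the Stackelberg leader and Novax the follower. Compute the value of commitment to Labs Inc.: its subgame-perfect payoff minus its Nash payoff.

Novax best-responds to each possible Labs Inc. move:
- R0: Novax compares 5, 10, 9 and picks Med; Labs Inc. would get 4.
- R1: Novax compares 3, 6, 3 and picks Med; Labs Inc. would get 10.
- R2: Novax compares 3, 11, 5 and picks Med; Labs Inc. would get 0.
- R3: Novax compares 8, 4, 10 and picks High; Labs Inc. would get 9.
Among 4, 10, 0, 9, the best is 10 at R1. Subgame-perfect outcome: (R1, Med) with payoffs (10, 6).
Now find the simultaneous Nash equilibrium.
Labs Inc.'s best replies: Low→R0; Med→R3; High→R3.
Novax's best replies: R0→Med; R1→Med; R2→Med; R3→High.
Only (R3, High) has each player best-responding; Nash payoffs (9, 10).
Labs Inc.'s commitment gain: 10 − 9 = 1.

1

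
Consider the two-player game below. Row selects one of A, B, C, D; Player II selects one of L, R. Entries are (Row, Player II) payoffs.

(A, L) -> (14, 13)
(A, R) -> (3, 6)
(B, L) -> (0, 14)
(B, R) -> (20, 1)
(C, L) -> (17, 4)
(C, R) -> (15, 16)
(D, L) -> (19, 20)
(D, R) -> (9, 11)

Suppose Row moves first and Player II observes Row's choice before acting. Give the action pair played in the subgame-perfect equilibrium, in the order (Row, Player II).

Player II best-responds to each possible Row move:
- A: BR = L, leader payoff 14.
- B: BR = L, leader payoff 0.
- C: BR = R, leader payoff 15.
- D: BR = L, leader payoff 19.
Row's induced payoffs are 14, 0, 15, 19, so Row commits to D. Subgame-perfect outcome: (D, L) with payoffs (19, 20).

(D, L)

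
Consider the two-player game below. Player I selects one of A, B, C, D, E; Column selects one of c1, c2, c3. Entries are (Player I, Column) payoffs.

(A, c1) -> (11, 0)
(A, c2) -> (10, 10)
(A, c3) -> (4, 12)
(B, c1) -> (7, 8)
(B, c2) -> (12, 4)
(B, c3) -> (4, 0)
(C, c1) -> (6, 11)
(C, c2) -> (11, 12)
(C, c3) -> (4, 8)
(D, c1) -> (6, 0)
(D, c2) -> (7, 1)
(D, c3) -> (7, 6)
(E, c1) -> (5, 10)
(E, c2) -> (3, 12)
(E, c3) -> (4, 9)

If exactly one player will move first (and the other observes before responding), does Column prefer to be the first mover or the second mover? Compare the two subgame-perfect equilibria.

second

If Player I leads: Column's best replies are A→c3, B→c1, C→c2, D→c3, E→c2; Player I's induced payoffs 4, 7, 11, 7, 3; outcome (C, c2), payoffs (11, 12).
If Column leads: Player I's best replies are c1→A, c2→B, c3→D; Column's induced payoffs 0, 4, 6; outcome (D, c3), payoffs (7, 6).
Column gets 6 moving first and 12 moving second, so Column prefers to move second.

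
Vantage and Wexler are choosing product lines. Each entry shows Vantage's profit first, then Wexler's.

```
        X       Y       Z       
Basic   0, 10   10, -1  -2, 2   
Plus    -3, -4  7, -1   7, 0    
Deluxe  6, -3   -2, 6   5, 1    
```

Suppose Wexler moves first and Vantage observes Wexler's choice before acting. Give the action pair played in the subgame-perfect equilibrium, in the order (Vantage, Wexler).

(Plus, Z)

Backward induction with Wexler moving first.
- X → Vantage plays Deluxe (best of 0, -3, 6); Wexler gets -3.
- Y → Vantage plays Basic (best of 10, 7, -2); Wexler gets -1.
- Z → Vantage plays Plus (best of -2, 7, 5); Wexler gets 0.
Among -3, -1, 0, the best is 0 at Z. Subgame-perfect outcome: (Plus, Z) with payoffs (7, 0).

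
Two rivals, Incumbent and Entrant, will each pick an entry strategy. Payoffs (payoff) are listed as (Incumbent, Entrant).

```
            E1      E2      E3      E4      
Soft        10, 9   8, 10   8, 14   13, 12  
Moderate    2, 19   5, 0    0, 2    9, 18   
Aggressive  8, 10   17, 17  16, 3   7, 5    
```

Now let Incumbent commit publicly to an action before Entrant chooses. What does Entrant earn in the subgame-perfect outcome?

17

Solve by backward induction (Incumbent leads).
- Soft: Entrant compares 9, 10, 14, 12 and picks E3; Incumbent would get 8.
- Moderate: Entrant compares 19, 0, 2, 18 and picks E1; Incumbent would get 2.
- Aggressive: Entrant compares 10, 17, 3, 5 and picks E2; Incumbent would get 17.
Incumbent's induced payoffs are 8, 2, 17, so Incumbent commits to Aggressive. Subgame-perfect outcome: (Aggressive, E2) with payoffs (17, 17).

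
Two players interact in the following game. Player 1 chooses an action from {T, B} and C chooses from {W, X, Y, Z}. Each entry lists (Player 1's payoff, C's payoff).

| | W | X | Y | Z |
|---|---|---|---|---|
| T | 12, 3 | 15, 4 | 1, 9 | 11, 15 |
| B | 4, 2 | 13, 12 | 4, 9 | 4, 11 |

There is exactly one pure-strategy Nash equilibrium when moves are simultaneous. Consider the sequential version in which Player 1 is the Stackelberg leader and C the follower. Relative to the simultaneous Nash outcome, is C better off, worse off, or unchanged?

worse off

Solve by backward induction (Player 1 leads).
- T → C plays Z (best of 3, 4, 9, 15); Player 1 gets 11.
- B → C plays X (best of 2, 12, 9, 11); Player 1 gets 13.
Among 11, 13, the best is 13 at B. Subgame-perfect outcome: (B, X) with payoffs (13, 12).
Under simultaneous play:
Player 1's best replies: W→T; X→T; Y→B; Z→T.
C's best replies: T→Z; B→X.
The unique mutual best reply is (T, Z), giving (11, 15).
C earns 12 sequentially versus 15 at the Nash outcome: worse off.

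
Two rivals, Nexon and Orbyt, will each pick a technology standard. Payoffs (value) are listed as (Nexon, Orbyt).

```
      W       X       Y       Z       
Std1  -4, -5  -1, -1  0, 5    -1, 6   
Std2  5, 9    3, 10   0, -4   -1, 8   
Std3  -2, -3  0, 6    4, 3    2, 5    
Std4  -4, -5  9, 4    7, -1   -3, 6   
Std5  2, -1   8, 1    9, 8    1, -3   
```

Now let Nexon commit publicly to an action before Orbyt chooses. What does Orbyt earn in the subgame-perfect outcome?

8

Backward induction with Nexon moving first.
- Std1 → Orbyt plays Z (best of -5, -1, 5, 6); Nexon gets -1.
- Std2 → Orbyt plays X (best of 9, 10, -4, 8); Nexon gets 3.
- Std3 → Orbyt plays X (best of -3, 6, 3, 5); Nexon gets 0.
- Std4 → Orbyt plays Z (best of -5, 4, -1, 6); Nexon gets -3.
- Std5 → Orbyt plays Y (best of -1, 1, 8, -3); Nexon gets 9.
Nexon's induced payoffs are -1, 3, 0, -3, 9, so Nexon commits to Std5. Subgame-perfect outcome: (Std5, Y) with payoffs (9, 8).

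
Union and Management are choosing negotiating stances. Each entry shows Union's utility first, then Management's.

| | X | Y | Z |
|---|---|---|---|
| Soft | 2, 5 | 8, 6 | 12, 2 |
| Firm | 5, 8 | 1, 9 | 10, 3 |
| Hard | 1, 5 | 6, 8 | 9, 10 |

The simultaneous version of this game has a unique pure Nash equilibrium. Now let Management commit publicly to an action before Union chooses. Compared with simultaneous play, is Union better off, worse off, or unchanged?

worse off

Backward induction with Management moving first.
- X → Union plays Firm (best of 2, 5, 1); Management gets 8.
- Y → Union plays Soft (best of 8, 1, 6); Management gets 6.
- Z → Union plays Soft (best of 12, 10, 9); Management gets 2.
Management's induced payoffs are 8, 6, 2, so Management commits to X. Subgame-perfect outcome: (Firm, X) with payoffs (5, 8).
For the simultaneous game, intersect best replies.
Union's best replies: X→Firm; Y→Soft; Z→Soft.
Management's best replies: Soft→Y; Firm→Y; Hard→Z.
The unique mutual best reply is (Soft, Y), giving (8, 6).
Union earns 5 sequentially versus 8 at the Nash outcome: worse off.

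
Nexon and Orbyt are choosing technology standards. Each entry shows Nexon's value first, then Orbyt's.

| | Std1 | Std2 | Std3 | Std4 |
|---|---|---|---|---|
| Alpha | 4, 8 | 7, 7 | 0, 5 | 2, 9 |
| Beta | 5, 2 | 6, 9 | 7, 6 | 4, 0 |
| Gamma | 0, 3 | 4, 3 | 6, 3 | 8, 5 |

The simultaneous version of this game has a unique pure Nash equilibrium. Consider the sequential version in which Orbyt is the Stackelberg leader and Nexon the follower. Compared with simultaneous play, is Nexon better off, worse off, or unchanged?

worse off

Backward induction with Orbyt moving first.
- Std1 → Nexon plays Beta (best of 4, 5, 0); Orbyt gets 2.
- Std2 → Nexon plays Alpha (best of 7, 6, 4); Orbyt gets 7.
- Std3 → Nexon plays Beta (best of 0, 7, 6); Orbyt gets 6.
- Std4 → Nexon plays Gamma (best of 2, 4, 8); Orbyt gets 5.
Maximizing over 2, 7, 6, 5, Orbyt chooses Std2. Subgame-perfect outcome: (Alpha, Std2) with payoffs (7, 7).
For the simultaneous game, intersect best replies.
Nexon's best replies: Std1→Beta; Std2→Alpha; Std3→Beta; Std4→Gamma.
Orbyt's best replies: Alpha→Std4; Beta→Std2; Gamma→Std4.
The unique mutual best reply is (Gamma, Std4), giving (8, 5).
Nexon earns 7 sequentially versus 8 at the Nash outcome: worse off.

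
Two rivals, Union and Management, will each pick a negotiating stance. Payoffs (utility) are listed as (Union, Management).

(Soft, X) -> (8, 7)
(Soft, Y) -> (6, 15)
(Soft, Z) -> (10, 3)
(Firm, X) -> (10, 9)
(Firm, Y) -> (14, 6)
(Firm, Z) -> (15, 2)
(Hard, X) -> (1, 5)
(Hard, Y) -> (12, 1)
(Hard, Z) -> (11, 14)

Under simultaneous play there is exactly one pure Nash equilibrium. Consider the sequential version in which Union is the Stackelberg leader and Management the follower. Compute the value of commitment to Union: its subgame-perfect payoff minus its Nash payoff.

1

Work backward from Management's decision.
- Soft: BR = Y, leader payoff 6.
- Firm: BR = X, leader payoff 10.
- Hard: BR = Z, leader payoff 11.
Among 6, 10, 11, the best is 11 at Hard. Subgame-perfect outcome: (Hard, Z) with payoffs (11, 14).
Now find the simultaneous Nash equilibrium.
Union's best replies: X→Firm; Y→Firm; Z→Firm.
Management's best replies: Soft→Y; Firm→X; Hard→Z.
Only (Firm, X) has each player best-responding; Nash payoffs (10, 9).
Union's commitment gain: 11 − 10 = 1.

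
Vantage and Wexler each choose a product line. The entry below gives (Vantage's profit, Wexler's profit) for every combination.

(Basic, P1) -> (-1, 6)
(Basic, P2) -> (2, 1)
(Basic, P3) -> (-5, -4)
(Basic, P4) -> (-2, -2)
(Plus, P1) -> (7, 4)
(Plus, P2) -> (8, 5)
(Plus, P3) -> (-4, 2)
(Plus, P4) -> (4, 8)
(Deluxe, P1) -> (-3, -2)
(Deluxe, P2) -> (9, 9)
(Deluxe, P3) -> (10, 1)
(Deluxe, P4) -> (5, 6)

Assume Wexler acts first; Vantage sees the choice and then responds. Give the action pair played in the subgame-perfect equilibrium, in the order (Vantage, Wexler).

Backward induction with Wexler moving first.
- P1: BR = Plus, leader payoff 4.
- P2: BR = Deluxe, leader payoff 9.
- P3: BR = Deluxe, leader payoff 1.
- P4: BR = Deluxe, leader payoff 6.
Maximizing over 4, 9, 1, 6, Wexler chooses P2. Subgame-perfect outcome: (Deluxe, P2) with payoffs (9, 9).

(Deluxe, P2)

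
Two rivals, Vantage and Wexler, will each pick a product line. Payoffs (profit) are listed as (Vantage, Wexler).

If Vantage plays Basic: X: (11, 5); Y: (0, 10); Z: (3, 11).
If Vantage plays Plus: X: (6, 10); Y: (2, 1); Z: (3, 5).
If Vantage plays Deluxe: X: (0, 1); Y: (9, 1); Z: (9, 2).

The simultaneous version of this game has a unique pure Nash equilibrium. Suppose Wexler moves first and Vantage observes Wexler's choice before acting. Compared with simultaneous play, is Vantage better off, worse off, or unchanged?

Solve by backward induction (Wexler leads).
- X: BR = Basic, leader payoff 5.
- Y: BR = Deluxe, leader payoff 1.
- Z: BR = Deluxe, leader payoff 2.
Wexler's induced payoffs are 5, 1, 2, so Wexler commits to X. Subgame-perfect outcome: (Basic, X) with payoffs (11, 5).
Now find the simultaneous Nash equilibrium.
Vantage's best replies: X→Basic; Y→Deluxe; Z→Deluxe.
Wexler's best replies: Basic→Z; Plus→X; Deluxe→Z.
The unique mutual best reply is (Deluxe, Z), giving (9, 2).
Vantage earns 11 sequentially versus 9 at the Nash outcome: better off.

better off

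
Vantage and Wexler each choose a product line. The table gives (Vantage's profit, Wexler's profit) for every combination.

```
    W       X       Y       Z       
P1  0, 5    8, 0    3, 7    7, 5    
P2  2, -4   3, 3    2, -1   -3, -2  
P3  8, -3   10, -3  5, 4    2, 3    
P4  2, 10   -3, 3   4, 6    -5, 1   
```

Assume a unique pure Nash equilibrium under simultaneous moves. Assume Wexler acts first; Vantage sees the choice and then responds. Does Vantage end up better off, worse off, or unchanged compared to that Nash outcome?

Vantage best-responds to each possible Wexler move:
- W → Vantage plays P3 (best of 0, 2, 8, 2); Wexler gets -3.
- X → Vantage plays P3 (best of 8, 3, 10, -3); Wexler gets -3.
- Y → Vantage plays P3 (best of 3, 2, 5, 4); Wexler gets 4.
- Z → Vantage plays P1 (best of 7, -3, 2, -5); Wexler gets 5.
Wexler's induced payoffs are -3, -3, 4, 5, so Wexler commits to Z. Subgame-perfect outcome: (P1, Z) with payoffs (7, 5).
Now find the simultaneous Nash equilibrium.
Vantage's best replies: W→P3; X→P3; Y→P3; Z→P1.
Wexler's best replies: P1→Y; P2→X; P3→Y; P4→W.
Only (P3, Y) has each player best-responding; Nash payoffs (5, 4).
Vantage earns 7 sequentially versus 5 at the Nash outcome: better off.

better off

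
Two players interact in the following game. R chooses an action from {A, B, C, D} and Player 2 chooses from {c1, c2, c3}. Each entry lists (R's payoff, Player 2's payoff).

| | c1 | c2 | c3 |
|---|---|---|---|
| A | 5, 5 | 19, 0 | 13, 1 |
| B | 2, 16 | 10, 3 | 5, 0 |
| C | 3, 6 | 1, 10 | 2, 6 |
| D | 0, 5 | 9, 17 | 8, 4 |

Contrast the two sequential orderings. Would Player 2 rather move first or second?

second

If R leads: Player 2's best replies are A→c1, B→c1, C→c2, D→c2; R's induced payoffs 5, 2, 1, 9; outcome (D, c2), payoffs (9, 17).
If Player 2 leads: R's best replies are c1→A, c2→A, c3→A; Player 2's induced payoffs 5, 0, 1; outcome (A, c1), payoffs (5, 5).
Player 2 gets 5 moving first and 17 moving second, so Player 2 prefers to move second.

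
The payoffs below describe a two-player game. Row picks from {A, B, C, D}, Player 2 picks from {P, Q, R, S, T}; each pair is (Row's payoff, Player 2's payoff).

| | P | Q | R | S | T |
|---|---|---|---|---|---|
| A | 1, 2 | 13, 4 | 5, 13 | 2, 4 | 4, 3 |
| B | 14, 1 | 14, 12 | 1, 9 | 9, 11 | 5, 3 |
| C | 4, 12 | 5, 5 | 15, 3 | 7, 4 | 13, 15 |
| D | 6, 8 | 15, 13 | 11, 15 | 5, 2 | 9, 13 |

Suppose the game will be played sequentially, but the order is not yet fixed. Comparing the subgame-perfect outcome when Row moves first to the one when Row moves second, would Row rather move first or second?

If Row leads: Player 2's best replies are A→R, B→Q, C→T, D→R; Row's induced payoffs 5, 14, 13, 11; outcome (B, Q), payoffs (14, 12).
If Player 2 leads: Row's best replies are P→B, Q→D, R→C, S→B, T→C; Player 2's induced payoffs 1, 13, 3, 11, 15; outcome (C, T), payoffs (13, 15).
Row gets 14 moving first and 13 moving second, so Row prefers to move first.

first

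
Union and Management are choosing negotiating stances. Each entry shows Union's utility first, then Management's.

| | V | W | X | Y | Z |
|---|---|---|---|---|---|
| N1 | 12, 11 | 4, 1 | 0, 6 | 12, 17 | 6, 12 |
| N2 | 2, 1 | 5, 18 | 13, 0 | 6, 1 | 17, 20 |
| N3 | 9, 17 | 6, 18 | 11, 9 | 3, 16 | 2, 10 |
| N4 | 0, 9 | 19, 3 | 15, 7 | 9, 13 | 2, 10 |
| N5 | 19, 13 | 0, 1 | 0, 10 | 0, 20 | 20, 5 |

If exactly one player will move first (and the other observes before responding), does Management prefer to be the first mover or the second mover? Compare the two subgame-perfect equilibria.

If Union leads: Management's best replies are N1→Y, N2→Z, N3→W, N4→Y, N5→Y; Union's induced payoffs 12, 17, 6, 9, 0; outcome (N2, Z), payoffs (17, 20).
If Management leads: Union's best replies are V→N5, W→N4, X→N4, Y→N1, Z→N5; Management's induced payoffs 13, 3, 7, 17, 5; outcome (N1, Y), payoffs (12, 17).
Management gets 17 moving first and 20 moving second, so Management prefers to move second.

second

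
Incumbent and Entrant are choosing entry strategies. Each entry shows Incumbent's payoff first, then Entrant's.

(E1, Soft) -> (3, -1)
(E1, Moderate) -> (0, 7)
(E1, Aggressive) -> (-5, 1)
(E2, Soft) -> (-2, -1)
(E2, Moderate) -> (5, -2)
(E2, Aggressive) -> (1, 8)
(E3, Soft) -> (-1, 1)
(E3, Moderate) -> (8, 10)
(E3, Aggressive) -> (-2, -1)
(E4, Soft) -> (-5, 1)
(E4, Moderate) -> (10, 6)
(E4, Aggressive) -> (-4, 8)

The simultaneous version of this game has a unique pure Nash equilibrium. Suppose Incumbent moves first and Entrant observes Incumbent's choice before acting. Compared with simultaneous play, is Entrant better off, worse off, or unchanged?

Entrant best-responds to each possible Incumbent move:
- E1: BR = Moderate, leader payoff 0.
- E2: BR = Aggressive, leader payoff 1.
- E3: BR = Moderate, leader payoff 8.
- E4: BR = Aggressive, leader payoff -4.
Among 0, 1, 8, -4, the best is 8 at E3. Subgame-perfect outcome: (E3, Moderate) with payoffs (8, 10).
For the simultaneous game, intersect best replies.
Incumbent's best replies: Soft→E1; Moderate→E4; Aggressive→E2.
Entrant's best replies: E1→Moderate; E2→Aggressive; E3→Moderate; E4→Aggressive.
The unique mutual best reply is (E2, Aggressive), giving (1, 8).
Entrant earns 10 sequentially versus 8 at the Nash outcome: better off.

better off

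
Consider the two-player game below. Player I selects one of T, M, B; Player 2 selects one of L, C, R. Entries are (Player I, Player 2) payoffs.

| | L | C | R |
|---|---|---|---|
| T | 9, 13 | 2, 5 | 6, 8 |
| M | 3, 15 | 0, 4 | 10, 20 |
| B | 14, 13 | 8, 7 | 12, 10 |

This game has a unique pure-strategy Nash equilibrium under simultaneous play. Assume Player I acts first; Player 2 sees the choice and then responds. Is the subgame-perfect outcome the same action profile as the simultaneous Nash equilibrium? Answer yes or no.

Backward induction with Player I moving first.
- T → Player 2 plays L (best of 13, 5, 8); Player I gets 9.
- M → Player 2 plays R (best of 15, 4, 20); Player I gets 10.
- B → Player 2 plays L (best of 13, 7, 10); Player I gets 14.
Maximizing over 9, 10, 14, Player I chooses B. Subgame-perfect outcome: (B, L) with payoffs (14, 13).
For the simultaneous game, intersect best replies.
Player I's best replies: L→B; C→B; R→B.
Player 2's best replies: T→L; M→R; B→L.
Only (B, L) has each player best-responding; Nash payoffs (14, 13).
Sequential outcome (B, L) coincides with the Nash profile (B, L).

yes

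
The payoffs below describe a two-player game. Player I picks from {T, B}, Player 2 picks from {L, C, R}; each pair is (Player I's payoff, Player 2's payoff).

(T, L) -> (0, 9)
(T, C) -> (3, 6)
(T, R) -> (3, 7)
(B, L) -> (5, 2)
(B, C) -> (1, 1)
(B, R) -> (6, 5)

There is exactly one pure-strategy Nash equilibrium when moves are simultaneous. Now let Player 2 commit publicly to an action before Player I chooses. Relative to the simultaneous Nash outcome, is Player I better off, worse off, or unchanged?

Player I best-responds to each possible Player 2 move:
- L: Player I compares 0, 5 and picks B; Player 2 would get 2.
- C: Player I compares 3, 1 and picks T; Player 2 would get 6.
- R: Player I compares 3, 6 and picks B; Player 2 would get 5.
Maximizing over 2, 6, 5, Player 2 chooses C. Subgame-perfect outcome: (T, C) with payoffs (3, 6).
For the simultaneous game, intersect best replies.
Player I's best replies: L→B; C→T; R→B.
Player 2's best replies: T→L; B→R.
Only (B, R) has each player best-responding; Nash payoffs (6, 5).
Player I earns 3 sequentially versus 6 at the Nash outcome: worse off.

worse off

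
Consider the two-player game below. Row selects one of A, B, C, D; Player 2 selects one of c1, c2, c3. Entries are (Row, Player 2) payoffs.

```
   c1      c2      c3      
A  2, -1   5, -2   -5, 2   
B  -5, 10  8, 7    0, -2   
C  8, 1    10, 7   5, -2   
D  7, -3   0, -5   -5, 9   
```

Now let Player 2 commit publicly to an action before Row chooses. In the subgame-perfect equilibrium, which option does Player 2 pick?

c2

Work backward from Row's decision.
- c1 → Row plays C (best of 2, -5, 8, 7); Player 2 gets 1.
- c2 → Row plays C (best of 5, 8, 10, 0); Player 2 gets 7.
- c3 → Row plays C (best of -5, 0, 5, -5); Player 2 gets -2.
Among 1, 7, -2, the best is 7 at c2. Subgame-perfect outcome: (C, c2) with payoffs (10, 7).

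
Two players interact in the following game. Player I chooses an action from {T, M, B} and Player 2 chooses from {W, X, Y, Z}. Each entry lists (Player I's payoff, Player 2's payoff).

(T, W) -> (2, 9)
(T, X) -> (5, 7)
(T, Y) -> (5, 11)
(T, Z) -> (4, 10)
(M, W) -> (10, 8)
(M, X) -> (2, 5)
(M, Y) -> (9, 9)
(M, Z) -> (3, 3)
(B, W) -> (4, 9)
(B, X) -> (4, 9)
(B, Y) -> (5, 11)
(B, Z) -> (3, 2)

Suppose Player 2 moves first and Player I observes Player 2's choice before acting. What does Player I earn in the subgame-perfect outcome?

Backward induction with Player 2 moving first.
- W → Player I plays M (best of 2, 10, 4); Player 2 gets 8.
- X → Player I plays T (best of 5, 2, 4); Player 2 gets 7.
- Y → Player I plays M (best of 5, 9, 5); Player 2 gets 9.
- Z → Player I plays T (best of 4, 3, 3); Player 2 gets 10.
Player 2's induced payoffs are 8, 7, 9, 10, so Player 2 commits to Z. Subgame-perfect outcome: (T, Z) with payoffs (4, 10).

4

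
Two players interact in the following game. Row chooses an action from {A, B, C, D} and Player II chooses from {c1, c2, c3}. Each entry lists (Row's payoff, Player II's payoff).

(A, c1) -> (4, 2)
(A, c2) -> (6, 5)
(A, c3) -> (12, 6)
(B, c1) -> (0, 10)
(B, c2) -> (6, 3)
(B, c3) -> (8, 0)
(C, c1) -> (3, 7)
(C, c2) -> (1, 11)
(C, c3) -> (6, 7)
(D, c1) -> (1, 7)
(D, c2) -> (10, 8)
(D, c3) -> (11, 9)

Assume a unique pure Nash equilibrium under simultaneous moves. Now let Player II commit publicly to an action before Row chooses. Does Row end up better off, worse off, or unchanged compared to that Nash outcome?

worse off

Work backward from Row's decision.
- c1 → Row plays A (best of 4, 0, 3, 1); Player II gets 2.
- c2 → Row plays D (best of 6, 6, 1, 10); Player II gets 8.
- c3 → Row plays A (best of 12, 8, 6, 11); Player II gets 6.
Player II's induced payoffs are 2, 8, 6, so Player II commits to c2. Subgame-perfect outcome: (D, c2) with payoffs (10, 8).
Under simultaneous play:
Row's best replies: c1→A; c2→D; c3→A.
Player II's best replies: A→c3; B→c1; C→c2; D→c3.
Only (A, c3) has each player best-responding; Nash payoffs (12, 6).
Row earns 10 sequentially versus 12 at the Nash outcome: worse off.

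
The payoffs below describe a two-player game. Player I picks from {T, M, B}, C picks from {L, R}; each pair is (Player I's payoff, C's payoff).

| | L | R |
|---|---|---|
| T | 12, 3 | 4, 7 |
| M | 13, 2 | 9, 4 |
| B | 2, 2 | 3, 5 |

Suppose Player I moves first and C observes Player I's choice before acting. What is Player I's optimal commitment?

Backward induction with Player I moving first.
- T: C compares 3, 7 and picks R; Player I would get 4.
- M: C compares 2, 4 and picks R; Player I would get 9.
- B: C compares 2, 5 and picks R; Player I would get 3.
Player I's induced payoffs are 4, 9, 3, so Player I commits to M. Subgame-perfect outcome: (M, R) with payoffs (9, 4).

M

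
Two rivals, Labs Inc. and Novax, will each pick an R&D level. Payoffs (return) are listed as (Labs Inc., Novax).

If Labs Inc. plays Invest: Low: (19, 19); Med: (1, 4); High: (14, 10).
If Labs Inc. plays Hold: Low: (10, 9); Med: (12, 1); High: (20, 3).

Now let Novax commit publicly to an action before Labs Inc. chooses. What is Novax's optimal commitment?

Low

Backward induction with Novax moving first.
- Low: Labs Inc. compares 19, 10 and picks Invest; Novax would get 19.
- Med: Labs Inc. compares 1, 12 and picks Hold; Novax would get 1.
- High: Labs Inc. compares 14, 20 and picks Hold; Novax would get 3.
Maximizing over 19, 1, 3, Novax chooses Low. Subgame-perfect outcome: (Invest, Low) with payoffs (19, 19).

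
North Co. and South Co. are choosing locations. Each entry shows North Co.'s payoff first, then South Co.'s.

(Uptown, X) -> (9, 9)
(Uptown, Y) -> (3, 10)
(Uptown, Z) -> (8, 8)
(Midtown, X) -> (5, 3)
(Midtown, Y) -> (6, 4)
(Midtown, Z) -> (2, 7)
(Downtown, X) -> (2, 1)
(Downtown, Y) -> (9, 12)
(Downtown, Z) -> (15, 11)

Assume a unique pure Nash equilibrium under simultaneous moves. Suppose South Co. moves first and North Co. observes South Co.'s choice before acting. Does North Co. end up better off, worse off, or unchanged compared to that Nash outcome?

unchanged

Solve by backward induction (South Co. leads).
- X: North Co. compares 9, 5, 2 and picks Uptown; South Co. would get 9.
- Y: North Co. compares 3, 6, 9 and picks Downtown; South Co. would get 12.
- Z: North Co. compares 8, 2, 15 and picks Downtown; South Co. would get 11.
Maximizing over 9, 12, 11, South Co. chooses Y. Subgame-perfect outcome: (Downtown, Y) with payoffs (9, 12).
Now find the simultaneous Nash equilibrium.
North Co.'s best replies: X→Uptown; Y→Downtown; Z→Downtown.
South Co.'s best replies: Uptown→Y; Midtown→Z; Downtown→Y.
Only (Downtown, Y) has each player best-responding; Nash payoffs (9, 12).
North Co. earns 9 sequentially versus 9 at the Nash outcome: unchanged.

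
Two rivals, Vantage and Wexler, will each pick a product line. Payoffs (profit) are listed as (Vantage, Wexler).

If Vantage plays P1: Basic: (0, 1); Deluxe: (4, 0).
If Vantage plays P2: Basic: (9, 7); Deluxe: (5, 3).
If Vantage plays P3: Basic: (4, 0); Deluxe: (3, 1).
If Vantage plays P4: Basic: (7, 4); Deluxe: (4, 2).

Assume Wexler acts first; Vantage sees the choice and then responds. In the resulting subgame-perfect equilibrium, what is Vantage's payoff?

Solve by backward induction (Wexler leads).
- Basic: BR = P2, leader payoff 7.
- Deluxe: BR = P2, leader payoff 3.
Wexler's induced payoffs are 7, 3, so Wexler commits to Basic. Subgame-perfect outcome: (P2, Basic) with payoffs (9, 7).

9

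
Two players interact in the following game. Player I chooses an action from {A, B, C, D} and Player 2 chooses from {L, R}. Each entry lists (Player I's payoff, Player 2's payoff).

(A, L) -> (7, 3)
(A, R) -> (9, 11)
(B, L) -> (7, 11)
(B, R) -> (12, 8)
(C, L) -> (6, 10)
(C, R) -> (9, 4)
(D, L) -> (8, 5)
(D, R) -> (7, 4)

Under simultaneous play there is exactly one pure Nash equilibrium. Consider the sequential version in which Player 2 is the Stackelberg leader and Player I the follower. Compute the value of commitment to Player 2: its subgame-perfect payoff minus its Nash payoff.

Work backward from Player I's decision.
- L → Player I plays D (best of 7, 7, 6, 8); Player 2 gets 5.
- R → Player I plays B (best of 9, 12, 9, 7); Player 2 gets 8.
Maximizing over 5, 8, Player 2 chooses R. Subgame-perfect outcome: (B, R) with payoffs (12, 8).
Under simultaneous play:
Player I's best replies: L→D; R→B.
Player 2's best replies: A→R; B→L; C→L; D→L.
The unique mutual best reply is (D, L), giving (8, 5).
Player 2's commitment gain: 8 − 5 = 3.

3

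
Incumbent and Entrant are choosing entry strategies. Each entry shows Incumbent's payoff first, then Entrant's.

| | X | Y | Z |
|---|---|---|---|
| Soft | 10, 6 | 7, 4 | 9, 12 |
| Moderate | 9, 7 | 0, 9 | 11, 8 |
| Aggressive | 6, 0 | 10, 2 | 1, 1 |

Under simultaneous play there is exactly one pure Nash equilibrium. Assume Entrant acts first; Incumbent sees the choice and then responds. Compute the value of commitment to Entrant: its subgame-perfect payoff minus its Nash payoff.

6

Work backward from Incumbent's decision.
- X: Incumbent compares 10, 9, 6 and picks Soft; Entrant would get 6.
- Y: Incumbent compares 7, 0, 10 and picks Aggressive; Entrant would get 2.
- Z: Incumbent compares 9, 11, 1 and picks Moderate; Entrant would get 8.
Maximizing over 6, 2, 8, Entrant chooses Z. Subgame-perfect outcome: (Moderate, Z) with payoffs (11, 8).
Now find the simultaneous Nash equilibrium.
Incumbent's best replies: X→Soft; Y→Aggressive; Z→Moderate.
Entrant's best replies: Soft→Z; Moderate→Y; Aggressive→Y.
The unique mutual best reply is (Aggressive, Y), giving (10, 2).
Entrant's commitment gain: 8 − 2 = 6.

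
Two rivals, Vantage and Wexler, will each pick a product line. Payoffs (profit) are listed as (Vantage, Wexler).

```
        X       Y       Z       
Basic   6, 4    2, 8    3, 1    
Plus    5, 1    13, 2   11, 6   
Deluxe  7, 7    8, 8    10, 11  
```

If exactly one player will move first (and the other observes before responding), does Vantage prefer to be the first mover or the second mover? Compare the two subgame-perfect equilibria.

first

If Vantage leads: Wexler's best replies are Basic→Y, Plus→Z, Deluxe→Z; Vantage's induced payoffs 2, 11, 10; outcome (Plus, Z), payoffs (11, 6).
If Wexler leads: Vantage's best replies are X→Deluxe, Y→Plus, Z→Plus; Wexler's induced payoffs 7, 2, 6; outcome (Deluxe, X), payoffs (7, 7).
Vantage gets 11 moving first and 7 moving second, so Vantage prefers to move first.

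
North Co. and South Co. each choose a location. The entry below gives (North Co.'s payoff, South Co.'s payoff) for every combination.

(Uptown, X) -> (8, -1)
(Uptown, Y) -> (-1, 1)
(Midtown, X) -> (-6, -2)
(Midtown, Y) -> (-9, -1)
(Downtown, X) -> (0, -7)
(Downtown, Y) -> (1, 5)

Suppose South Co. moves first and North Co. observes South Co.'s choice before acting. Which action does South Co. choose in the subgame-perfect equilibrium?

Y

Solve by backward induction (South Co. leads).
- X: North Co. compares 8, -6, 0 and picks Uptown; South Co. would get -1.
- Y: North Co. compares -1, -9, 1 and picks Downtown; South Co. would get 5.
Among -1, 5, the best is 5 at Y. Subgame-perfect outcome: (Downtown, Y) with payoffs (1, 5).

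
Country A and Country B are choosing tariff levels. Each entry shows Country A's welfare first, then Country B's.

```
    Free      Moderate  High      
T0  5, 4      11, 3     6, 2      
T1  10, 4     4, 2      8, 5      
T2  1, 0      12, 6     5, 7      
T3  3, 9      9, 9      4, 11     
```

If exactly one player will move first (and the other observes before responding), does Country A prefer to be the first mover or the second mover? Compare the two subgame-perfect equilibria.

If Country A leads: Country B's best replies are T0→Free, T1→High, T2→High, T3→High; Country A's induced payoffs 5, 8, 5, 4; outcome (T1, High), payoffs (8, 5).
If Country B leads: Country A's best replies are Free→T1, Moderate→T2, High→T1; Country B's induced payoffs 4, 6, 5; outcome (T2, Moderate), payoffs (12, 6).
Country A gets 8 moving first and 12 moving second, so Country A prefers to move second.

second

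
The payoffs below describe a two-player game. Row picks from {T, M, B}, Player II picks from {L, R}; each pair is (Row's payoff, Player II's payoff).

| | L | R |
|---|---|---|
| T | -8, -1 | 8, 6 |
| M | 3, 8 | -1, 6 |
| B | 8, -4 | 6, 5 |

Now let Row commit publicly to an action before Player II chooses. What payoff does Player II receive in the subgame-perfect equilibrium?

6

Backward induction with Row moving first.
- T: BR = R, leader payoff 8.
- M: BR = L, leader payoff 3.
- B: BR = R, leader payoff 6.
Among 8, 3, 6, the best is 8 at T. Subgame-perfect outcome: (T, R) with payoffs (8, 6).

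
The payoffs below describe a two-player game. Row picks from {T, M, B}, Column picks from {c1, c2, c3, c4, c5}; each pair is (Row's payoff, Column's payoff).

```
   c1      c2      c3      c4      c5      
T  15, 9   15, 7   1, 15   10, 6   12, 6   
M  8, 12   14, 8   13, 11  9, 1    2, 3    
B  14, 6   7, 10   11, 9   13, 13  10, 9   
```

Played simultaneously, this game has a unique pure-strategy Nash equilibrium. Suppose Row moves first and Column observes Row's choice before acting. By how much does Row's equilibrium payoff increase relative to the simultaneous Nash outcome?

Work backward from Column's decision.
- T: Column compares 9, 7, 15, 6, 6 and picks c3; Row would get 1.
- M: Column compares 12, 8, 11, 1, 3 and picks c1; Row would get 8.
- B: Column compares 6, 10, 9, 13, 9 and picks c4; Row would get 13.
Row's induced payoffs are 1, 8, 13, so Row commits to B. Subgame-perfect outcome: (B, c4) with payoffs (13, 13).
Now find the simultaneous Nash equilibrium.
Row's best replies: c1→T; c2→T; c3→M; c4→B; c5→T.
Column's best replies: T→c3; M→c1; B→c4.
The unique mutual best reply is (B, c4), giving (13, 13).
Row's commitment gain: 13 − 13 = 0.

0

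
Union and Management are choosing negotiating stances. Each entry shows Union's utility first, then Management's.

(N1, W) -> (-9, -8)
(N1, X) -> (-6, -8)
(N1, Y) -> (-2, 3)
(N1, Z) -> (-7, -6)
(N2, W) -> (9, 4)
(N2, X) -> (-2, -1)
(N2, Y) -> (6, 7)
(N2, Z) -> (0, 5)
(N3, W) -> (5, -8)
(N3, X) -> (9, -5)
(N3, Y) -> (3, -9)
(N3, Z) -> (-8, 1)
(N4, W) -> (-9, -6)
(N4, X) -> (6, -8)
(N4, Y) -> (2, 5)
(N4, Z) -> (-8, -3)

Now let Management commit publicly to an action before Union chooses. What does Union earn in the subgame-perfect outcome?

Solve by backward induction (Management leads).
- W: BR = N2, leader payoff 4.
- X: BR = N3, leader payoff -5.
- Y: BR = N2, leader payoff 7.
- Z: BR = N2, leader payoff 5.
Maximizing over 4, -5, 7, 5, Management chooses Y. Subgame-perfect outcome: (N2, Y) with payoffs (6, 7).

6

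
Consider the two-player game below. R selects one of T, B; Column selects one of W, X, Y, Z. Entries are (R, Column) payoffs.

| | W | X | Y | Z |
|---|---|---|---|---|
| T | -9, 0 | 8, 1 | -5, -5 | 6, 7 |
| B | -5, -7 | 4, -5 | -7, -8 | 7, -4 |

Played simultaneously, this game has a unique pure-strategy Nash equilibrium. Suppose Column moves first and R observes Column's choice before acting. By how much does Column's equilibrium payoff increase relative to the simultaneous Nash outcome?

Solve by backward induction (Column leads).
- W: BR = B, leader payoff -7.
- X: BR = T, leader payoff 1.
- Y: BR = T, leader payoff -5.
- Z: BR = B, leader payoff -4.
Among -7, 1, -5, -4, the best is 1 at X. Subgame-perfect outcome: (T, X) with payoffs (8, 1).
For the simultaneous game, intersect best replies.
R's best replies: W→B; X→T; Y→T; Z→B.
Column's best replies: T→Z; B→Z.
The unique mutual best reply is (B, Z), giving (7, -4).
Column's commitment gain: 1 − -4 = 5.

5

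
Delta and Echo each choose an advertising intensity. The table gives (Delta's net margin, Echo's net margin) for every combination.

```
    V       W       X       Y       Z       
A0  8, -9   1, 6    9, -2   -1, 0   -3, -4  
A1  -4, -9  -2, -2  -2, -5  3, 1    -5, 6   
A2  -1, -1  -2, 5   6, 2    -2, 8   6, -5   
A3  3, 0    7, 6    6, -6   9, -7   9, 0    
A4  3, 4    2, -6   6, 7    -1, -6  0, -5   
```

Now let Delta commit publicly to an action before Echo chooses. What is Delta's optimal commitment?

A3

Echo best-responds to each possible Delta move:
- A0: Echo compares -9, 6, -2, 0, -4 and picks W; Delta would get 1.
- A1: Echo compares -9, -2, -5, 1, 6 and picks Z; Delta would get -5.
- A2: Echo compares -1, 5, 2, 8, -5 and picks Y; Delta would get -2.
- A3: Echo compares 0, 6, -6, -7, 0 and picks W; Delta would get 7.
- A4: Echo compares 4, -6, 7, -6, -5 and picks X; Delta would get 6.
Among 1, -5, -2, 7, 6, the best is 7 at A3. Subgame-perfect outcome: (A3, W) with payoffs (7, 6).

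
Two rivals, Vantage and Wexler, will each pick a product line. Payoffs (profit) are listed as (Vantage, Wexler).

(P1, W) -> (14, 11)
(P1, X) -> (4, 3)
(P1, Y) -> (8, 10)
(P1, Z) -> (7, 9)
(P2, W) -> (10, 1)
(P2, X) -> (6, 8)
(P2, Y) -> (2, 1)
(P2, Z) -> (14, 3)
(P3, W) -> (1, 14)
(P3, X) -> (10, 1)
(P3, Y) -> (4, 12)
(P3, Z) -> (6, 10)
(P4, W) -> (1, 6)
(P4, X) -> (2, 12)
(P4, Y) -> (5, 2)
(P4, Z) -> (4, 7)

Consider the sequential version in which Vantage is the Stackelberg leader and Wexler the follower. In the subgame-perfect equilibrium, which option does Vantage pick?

P1

Solve by backward induction (Vantage leads).
- P1: Wexler compares 11, 3, 10, 9 and picks W; Vantage would get 14.
- P2: Wexler compares 1, 8, 1, 3 and picks X; Vantage would get 6.
- P3: Wexler compares 14, 1, 12, 10 and picks W; Vantage would get 1.
- P4: Wexler compares 6, 12, 2, 7 and picks X; Vantage would get 2.
Maximizing over 14, 6, 1, 2, Vantage chooses P1. Subgame-perfect outcome: (P1, W) with payoffs (14, 11).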